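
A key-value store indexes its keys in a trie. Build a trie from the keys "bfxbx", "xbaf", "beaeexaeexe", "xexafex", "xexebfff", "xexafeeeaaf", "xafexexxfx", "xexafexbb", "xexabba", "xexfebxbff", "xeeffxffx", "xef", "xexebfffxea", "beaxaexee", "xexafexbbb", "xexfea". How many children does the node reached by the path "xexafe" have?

2

Follow the path "xexafe" to its node, then look at its outgoing edges.
Distinct next characters after "xexafe": e, x.
That node has 2 child edges.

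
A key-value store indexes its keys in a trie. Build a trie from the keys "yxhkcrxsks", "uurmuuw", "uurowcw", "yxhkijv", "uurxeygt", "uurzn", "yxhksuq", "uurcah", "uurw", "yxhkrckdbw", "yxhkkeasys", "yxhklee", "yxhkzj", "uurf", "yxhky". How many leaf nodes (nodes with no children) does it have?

15

A leaf is a node with no children — equivalently, the end of a word that is not a proper prefix of any other stored word.
Those words: "uurcah", "uurf", "uurmuuw", "uurowcw", "uurw", "uurxeygt", "uurzn", "yxhkcrxsks", "yxhkijv", "yxhkkeasys", "yxhklee", "yxhkrckdbw", "yxhksuq", "yxhky", "yxhkzj"
Leaf count: 15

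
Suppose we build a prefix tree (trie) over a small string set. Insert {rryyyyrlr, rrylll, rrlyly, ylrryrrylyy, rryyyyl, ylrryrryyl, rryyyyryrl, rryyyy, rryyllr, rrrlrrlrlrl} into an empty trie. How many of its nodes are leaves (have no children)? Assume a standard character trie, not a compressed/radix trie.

9

Leaves are exactly the stored words that no other stored word extends.
Those words: "rrlyly", "rrrlrrlrlrl", "rrylll", "rryyllr", "rryyyyl", "rryyyyrlr", "rryyyyryrl", "ylrryrrylyy", "ylrryrryyl"
Leaf count: 9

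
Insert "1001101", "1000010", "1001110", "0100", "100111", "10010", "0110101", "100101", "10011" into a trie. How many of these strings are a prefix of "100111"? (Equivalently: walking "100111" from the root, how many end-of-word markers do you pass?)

2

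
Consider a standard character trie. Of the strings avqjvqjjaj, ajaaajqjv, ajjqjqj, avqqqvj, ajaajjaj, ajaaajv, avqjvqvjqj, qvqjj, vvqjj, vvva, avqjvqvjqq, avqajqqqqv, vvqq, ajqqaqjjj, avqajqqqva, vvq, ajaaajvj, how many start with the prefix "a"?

12

Traverse to the node for "a", then collect every word in that subtree.
Words under "a": ajaaajqjv, ajaaajv, ajaaajvj, ajaajjaj, ajjqjqj, ajqqaqjjj, avqajqqqqv, avqajqqqva, avqjvqjjaj, avqjvqvjqj, avqjvqvjqq, avqqqvj
Count: 12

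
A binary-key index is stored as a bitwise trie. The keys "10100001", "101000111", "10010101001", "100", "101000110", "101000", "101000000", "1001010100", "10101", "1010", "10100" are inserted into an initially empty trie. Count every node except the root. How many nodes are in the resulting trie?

Count nodes per top-level branch (shared prefixes stored once):
  '1'-branch (100, 1001010100, 10010101001, 1010, 10100, 101000, 101000000, 10100001, 101000110, 101000111, 10101): 24 nodes
Sum: 24

24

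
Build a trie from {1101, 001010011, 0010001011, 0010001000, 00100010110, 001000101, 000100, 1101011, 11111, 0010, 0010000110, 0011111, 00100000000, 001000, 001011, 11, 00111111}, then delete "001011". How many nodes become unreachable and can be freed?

1

After clearing the end-marker at "001011", prune upward until reaching a node still needed by another word.
The suffix "1" (1 node) is used only by "001011"; the node for "00101" still has the child "0", so pruning stops there.
Nodes removed: 1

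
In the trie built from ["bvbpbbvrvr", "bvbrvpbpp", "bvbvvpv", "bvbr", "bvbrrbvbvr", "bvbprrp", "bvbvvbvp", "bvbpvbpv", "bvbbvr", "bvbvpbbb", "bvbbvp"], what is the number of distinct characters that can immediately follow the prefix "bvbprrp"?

Walk "bvbprrp" from the root, arriving at one node.
No stored string extends past "bvbprrp".
That node has 0 child edges.

0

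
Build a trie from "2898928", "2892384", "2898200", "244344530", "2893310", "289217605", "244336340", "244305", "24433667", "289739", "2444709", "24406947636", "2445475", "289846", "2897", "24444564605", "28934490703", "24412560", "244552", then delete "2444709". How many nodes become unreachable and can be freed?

3

After clearing the end-marker at "2444709", prune upward until reaching a node still needed by another word.
The suffix "709" (3 nodes) is used only by "2444709"; the node for "2444" still has the child "4", so pruning stops there.
Nodes removed: 3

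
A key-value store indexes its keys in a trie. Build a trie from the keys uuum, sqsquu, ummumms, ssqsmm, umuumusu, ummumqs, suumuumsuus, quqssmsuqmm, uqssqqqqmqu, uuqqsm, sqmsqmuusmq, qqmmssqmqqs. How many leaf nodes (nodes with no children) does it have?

Leaves are exactly the stored words that no other stored word extends.
Those words: "qqmmssqmqqs", "quqssmsuqmm", "sqmsqmuusmq", "sqsquu", "ssqsmm", "suumuumsuus", "ummumms", "ummumqs", "umuumusu", "uqssqqqqmqu", "uuqqsm", "uuum"
Leaf count: 12

12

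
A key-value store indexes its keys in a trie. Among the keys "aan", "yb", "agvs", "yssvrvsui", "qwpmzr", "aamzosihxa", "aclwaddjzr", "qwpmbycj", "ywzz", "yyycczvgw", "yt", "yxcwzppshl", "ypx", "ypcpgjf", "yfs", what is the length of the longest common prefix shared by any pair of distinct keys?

4

Look for the deepest trie node that still has at least two words in its subtree.
"qwpmbycj" and "qwpmzr" agree on "qwpm" (4 characters) before diverging; nothing deeper is shared.
Longest shared-prefix length: 4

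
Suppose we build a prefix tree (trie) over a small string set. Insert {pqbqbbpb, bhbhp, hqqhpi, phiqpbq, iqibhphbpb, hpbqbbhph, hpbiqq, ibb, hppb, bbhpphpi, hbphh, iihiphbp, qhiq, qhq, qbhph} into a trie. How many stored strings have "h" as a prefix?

Walk to "h"; the words in its subtree are exactly those with that prefix.
Matches: "hbphh", "hpbiqq", "hpbqbbhph", "hppb", "hqqhpi"
Count: 5

5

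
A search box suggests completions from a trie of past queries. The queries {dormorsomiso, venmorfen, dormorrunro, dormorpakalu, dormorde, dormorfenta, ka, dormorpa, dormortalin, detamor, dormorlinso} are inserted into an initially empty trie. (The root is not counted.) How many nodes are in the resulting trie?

57

Insert word by word; a character creates a node only if that edge doesn't already exist:
  "dormorsomiso" → 12 new (d, o, r, m, o, r, s, o, m, i, s, o)
  "venmorfen" → 9 new (v, e, n, m, o, r, f, e, n)
  "dormorrunro" → prefix "dormor" already present; 5 new (r, u, n, r, o)
  "dormorpakalu" → prefix "dormor" already present; 6 new (p, a, k, a, l, u)
  "dormorde" → prefix "dormor" already present; 2 new (d, e)
  "dormorfenta" → prefix "dormor" already present; 5 new (f, e, n, t, a)
  "ka" → 2 new (k, a)
  "dormorpa" → prefix "dormorpa" already present; 0 new (none)
  "dormortalin" → prefix "dormor" already present; 5 new (t, a, l, i, n)
  "detamor" → prefix "d" already present; 6 new (e, t, a, m, o, r)
  "dormorlinso" → prefix "dormor" already present; 5 new (l, i, n, s, o)
Total nodes = 12 + 9 + 5 + 6 + 2 + 5 + 2 + 0 + 5 + 6 + 5 = 57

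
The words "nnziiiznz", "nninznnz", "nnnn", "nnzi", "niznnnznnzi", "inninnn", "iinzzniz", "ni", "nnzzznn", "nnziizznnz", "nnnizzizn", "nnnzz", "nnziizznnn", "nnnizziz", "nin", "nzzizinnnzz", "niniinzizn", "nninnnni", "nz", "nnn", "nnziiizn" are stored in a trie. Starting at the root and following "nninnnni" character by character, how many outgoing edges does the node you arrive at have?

0

The children of the "nninnnni" node are the distinct next characters among strings starting with "nninnnni".
No stored string extends past "nninnnni".
That node has 0 child edges.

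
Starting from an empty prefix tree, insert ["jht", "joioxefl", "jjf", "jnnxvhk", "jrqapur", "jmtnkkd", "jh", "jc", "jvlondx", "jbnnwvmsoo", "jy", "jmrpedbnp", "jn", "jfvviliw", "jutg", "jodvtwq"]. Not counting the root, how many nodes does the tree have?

Insert word by word; a character creates a node only if that edge doesn't already exist:
  "jht" → 3 new (j, h, t)
  "joioxefl" → prefix "j" already present; 7 new (o, i, o, x, e, f, l)
  "jjf" → prefix "j" already present; 2 new (j, f)
  "jnnxvhk" → prefix "j" already present; 6 new (n, n, x, v, h, k)
  "jrqapur" → prefix "j" already present; 6 new (r, q, a, p, u, r)
  "jmtnkkd" → prefix "j" already present; 6 new (m, t, n, k, k, d)
  "jh" → prefix "jh" already present; 0 new (none)
  "jc" → prefix "j" already present; 1 new (c)
  "jvlondx" → prefix "j" already present; 6 new (v, l, o, n, d, x)
  "jbnnwvmsoo" → prefix "j" already present; 9 new (b, n, n, w, v, m, s, o, o)
  "jy" → prefix "j" already present; 1 new (y)
  "jmrpedbnp" → prefix "jm" already present; 7 new (r, p, e, d, b, n, p)
  "jn" → prefix "jn" already present; 0 new (none)
  "jfvviliw" → prefix "j" already present; 7 new (f, v, v, i, l, i, w)
  "jutg" → prefix "j" already present; 3 new (u, t, g)
  "jodvtwq" → prefix "jo" already present; 5 new (d, v, t, w, q)
Total nodes = 3 + 7 + 2 + 6 + 6 + 6 + 0 + 1 + 6 + 9 + 1 + 7 + 0 + 7 + 3 + 5 = 69

69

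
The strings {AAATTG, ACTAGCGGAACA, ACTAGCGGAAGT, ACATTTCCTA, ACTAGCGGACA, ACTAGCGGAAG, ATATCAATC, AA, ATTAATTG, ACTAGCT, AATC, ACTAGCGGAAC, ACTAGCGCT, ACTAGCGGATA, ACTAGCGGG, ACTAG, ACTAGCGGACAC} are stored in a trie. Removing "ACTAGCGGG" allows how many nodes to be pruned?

1

After clearing the end-marker at "ACTAGCGGG", prune upward until reaching a node still needed by another word.
The suffix "G" (1 node) is used only by "ACTAGCGGG"; the node for "ACTAGCGG" still has the child "A", so pruning stops there.
Nodes removed: 1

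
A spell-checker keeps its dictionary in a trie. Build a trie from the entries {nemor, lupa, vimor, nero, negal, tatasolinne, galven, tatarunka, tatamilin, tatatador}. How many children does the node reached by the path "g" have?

The children of the "g" node are the distinct next characters among strings starting with "g".
Characters that immediately follow "g" among the stored strings: {a}.
That node has 1 child edge.

1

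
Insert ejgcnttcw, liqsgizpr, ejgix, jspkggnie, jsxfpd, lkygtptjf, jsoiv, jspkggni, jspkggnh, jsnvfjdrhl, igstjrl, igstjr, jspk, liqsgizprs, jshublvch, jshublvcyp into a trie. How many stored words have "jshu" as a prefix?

Walk to "jshu"; the words in its subtree are exactly those with that prefix.
Matches: "jshublvch", "jshublvcyp"
Count: 2

2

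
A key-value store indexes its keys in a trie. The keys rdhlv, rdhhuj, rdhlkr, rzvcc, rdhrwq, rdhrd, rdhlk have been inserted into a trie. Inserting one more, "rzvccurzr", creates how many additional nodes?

4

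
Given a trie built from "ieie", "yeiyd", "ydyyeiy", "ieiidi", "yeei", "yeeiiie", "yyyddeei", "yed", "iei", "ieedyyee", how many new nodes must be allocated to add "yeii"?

Walking "yeii" from the root, the first 3 characters ("yei") follow existing edges; "i" is the first miss.
So 4 − 3 = 1 new nodes.

1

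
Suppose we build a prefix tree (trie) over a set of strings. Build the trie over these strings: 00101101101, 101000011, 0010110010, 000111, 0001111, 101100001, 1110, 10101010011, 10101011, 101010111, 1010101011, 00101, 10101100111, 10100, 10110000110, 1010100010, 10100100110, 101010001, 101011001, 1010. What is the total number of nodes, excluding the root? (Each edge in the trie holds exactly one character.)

66

Trace insertions, counting only characters that open a new branch:
  "00101101101" → 11 new (0, 0, 1, 0, 1, 1, 0, 1, 1, 0, 1)
  "101000011" → 9 new (1, 0, 1, 0, 0, 0, 0, 1, 1)
  "0010110010" → prefix "0010110" already present; 3 new (0, 1, 0)
  "000111" → prefix "00" already present; 4 new (0, 1, 1, 1)
  "0001111" → prefix "000111" already present; 1 new (1)
  "101100001" → prefix "101" already present; 6 new (1, 0, 0, 0, 0, 1)
  "1110" → prefix "1" already present; 3 new (1, 1, 0)
  "10101010011" → prefix "1010" already present; 7 new (1, 0, 1, 0, 0, 1, 1)
  "10101011" → prefix "1010101" already present; 1 new (1)
  "101010111" → prefix "10101011" already present; 1 new (1)
  "1010101011" → prefix "10101010" already present; 2 new (1, 1)
  "00101" → prefix "00101" already present; 0 new (none)
  "10101100111" → prefix "10101" already present; 6 new (1, 0, 0, 1, 1, 1)
  "10100" → prefix "10100" already present; 0 new (none)
  "10110000110" → prefix "101100001" already present; 2 new (1, 0)
  "1010100010" → prefix "101010" already present; 4 new (0, 0, 1, 0)
  "10100100110" → prefix "10100" already present; 6 new (1, 0, 0, 1, 1, 0)
  "101010001" → prefix "101010001" already present; 0 new (none)
  "101011001" → prefix "101011001" already present; 0 new (none)
  "1010" → prefix "1010" already present; 0 new (none)
Total nodes = 11 + 9 + 3 + 4 + 1 + 6 + 3 + 7 + 1 + 1 + 2 + 0 + 6 + 0 + 2 + 4 + 6 + 0 + 0 + 0 = 66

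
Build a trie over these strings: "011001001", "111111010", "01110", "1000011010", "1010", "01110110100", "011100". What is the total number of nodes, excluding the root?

38

Trace insertions, counting only characters that open a new branch:
  "011001001" → 9 new (0, 1, 1, 0, 0, 1, 0, 0, 1)
  "111111010" → 9 new (1, 1, 1, 1, 1, 1, 0, 1, 0)
  "01110" → prefix "011" already present; 2 new (1, 0)
  "1000011010" → prefix "1" already present; 9 new (0, 0, 0, 0, 1, 1, 0, 1, 0)
  "1010" → prefix "10" already present; 2 new (1, 0)
  "01110110100" → prefix "01110" already present; 6 new (1, 1, 0, 1, 0, 0)
  "011100" → prefix "01110" already present; 1 new (0)
Total nodes = 9 + 9 + 2 + 9 + 2 + 6 + 1 = 38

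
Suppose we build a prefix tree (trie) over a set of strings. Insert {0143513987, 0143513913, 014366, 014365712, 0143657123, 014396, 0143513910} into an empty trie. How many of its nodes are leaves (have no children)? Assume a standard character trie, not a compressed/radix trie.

6

Leaves are exactly the stored words that no other stored word extends.
Those words: "0143513910", "0143513913", "0143513987", "0143657123", "014366", "014396"
Leaf count: 6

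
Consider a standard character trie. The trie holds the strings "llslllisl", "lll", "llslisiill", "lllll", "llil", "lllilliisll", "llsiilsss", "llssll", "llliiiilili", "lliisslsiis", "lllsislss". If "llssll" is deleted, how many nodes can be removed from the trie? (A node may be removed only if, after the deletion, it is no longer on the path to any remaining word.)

3

After clearing the end-marker at "llssll", prune upward until reaching a node still needed by another word.
The suffix "sll" (3 nodes) is used only by "llssll"; the node for "lls" still has the child "l", so pruning stops there.
Nodes removed: 3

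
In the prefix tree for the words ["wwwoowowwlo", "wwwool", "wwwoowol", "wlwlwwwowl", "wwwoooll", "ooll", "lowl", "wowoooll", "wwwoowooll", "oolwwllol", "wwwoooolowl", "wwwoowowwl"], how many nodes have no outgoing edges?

Leaves are exactly the stored words that no other stored word extends.
Those words: "lowl", "ooll", "oolwwllol", "wlwlwwwowl", "wowoooll", "wwwool", "wwwoooll", "wwwoooolowl", "wwwoowol", "wwwoowooll", "wwwoowowwlo"
Leaf count: 11

11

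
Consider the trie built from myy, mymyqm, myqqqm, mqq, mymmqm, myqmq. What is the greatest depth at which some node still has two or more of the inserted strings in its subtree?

3

Look for the deepest trie node that still has at least two words in its subtree.
e.g. "mymmqm" and "mymyqm" share the prefix "mym" of length 3; no pair shares a longer one.
Longest shared-prefix length: 3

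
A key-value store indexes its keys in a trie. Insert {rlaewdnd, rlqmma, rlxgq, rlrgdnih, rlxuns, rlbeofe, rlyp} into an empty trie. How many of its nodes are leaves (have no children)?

7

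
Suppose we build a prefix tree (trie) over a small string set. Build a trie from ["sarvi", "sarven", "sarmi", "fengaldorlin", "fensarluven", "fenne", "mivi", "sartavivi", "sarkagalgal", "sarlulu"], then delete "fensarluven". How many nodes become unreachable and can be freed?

After clearing the end-marker at "fensarluven", prune upward until reaching a node still needed by another word.
The suffix "sarluven" (8 nodes) is used only by "fensarluven"; the node for "fen" still has the child "g", so pruning stops there.
Nodes removed: 8

8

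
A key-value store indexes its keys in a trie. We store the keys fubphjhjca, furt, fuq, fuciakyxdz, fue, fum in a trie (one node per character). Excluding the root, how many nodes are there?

Trie structure (* marks end of a word):
(root)
└─ f
   └─ u
      ├─ b
      │  └─ p
      │     └─ h
      │        └─ j
      │           └─ h
      │              └─ j
      │                 └─ c
      │                    └─ a *
      ├─ c
      │  └─ i
      │     └─ a
      │        └─ k
      │           └─ y
      │              └─ x
      │                 └─ d
      │                    └─ z *
      ├─ e *
      ├─ m *
      ├─ q *
      └─ r
         └─ t *
Counting every labelled node above: 23.

23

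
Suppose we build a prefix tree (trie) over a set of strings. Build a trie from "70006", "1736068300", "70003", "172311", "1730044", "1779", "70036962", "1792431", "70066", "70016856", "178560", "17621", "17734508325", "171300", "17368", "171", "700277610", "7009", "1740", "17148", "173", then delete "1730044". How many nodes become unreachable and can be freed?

Walk "1730044" from the leaf back toward the root, removing each node that no remaining word uses.
The suffix "0044" (4 nodes) is used only by "1730044"; the node for "173" still has the child "6", so pruning stops there.
Nodes removed: 4

4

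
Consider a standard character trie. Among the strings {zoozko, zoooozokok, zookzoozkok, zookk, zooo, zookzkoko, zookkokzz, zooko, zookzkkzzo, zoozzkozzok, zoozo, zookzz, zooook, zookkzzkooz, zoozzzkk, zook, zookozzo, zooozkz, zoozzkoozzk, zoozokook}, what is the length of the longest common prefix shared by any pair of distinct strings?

Look for the deepest trie node that still has at least two words in its subtree.
"zoozzkoozzk" and "zoozzkozzok" agree on "zoozzko" (7 characters) before diverging; nothing deeper is shared.
Longest shared-prefix length: 7

7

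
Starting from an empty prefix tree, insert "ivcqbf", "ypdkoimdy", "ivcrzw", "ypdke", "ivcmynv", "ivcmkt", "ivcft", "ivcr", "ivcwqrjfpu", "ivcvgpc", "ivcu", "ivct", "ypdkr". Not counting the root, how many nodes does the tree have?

41

Trace insertions, counting only characters that open a new branch:
  "ivcqbf" → 6 new (i, v, c, q, b, f)
  "ypdkoimdy" → 9 new (y, p, d, k, o, i, m, d, y)
  "ivcrzw" → prefix "ivc" already present; 3 new (r, z, w)
  "ypdke" → prefix "ypdk" already present; 1 new (e)
  "ivcmynv" → prefix "ivc" already present; 4 new (m, y, n, v)
  "ivcmkt" → prefix "ivcm" already present; 2 new (k, t)
  "ivcft" → prefix "ivc" already present; 2 new (f, t)
  "ivcr" → prefix "ivcr" already present; 0 new (none)
  "ivcwqrjfpu" → prefix "ivc" already present; 7 new (w, q, r, j, f, p, u)
  "ivcvgpc" → prefix "ivc" already present; 4 new (v, g, p, c)
  "ivcu" → prefix "ivc" already present; 1 new (u)
  "ivct" → prefix "ivc" already present; 1 new (t)
  "ypdkr" → prefix "ypdk" already present; 1 new (r)
Total nodes = 6 + 9 + 3 + 1 + 4 + 2 + 2 + 0 + 7 + 4 + 1 + 1 + 1 = 41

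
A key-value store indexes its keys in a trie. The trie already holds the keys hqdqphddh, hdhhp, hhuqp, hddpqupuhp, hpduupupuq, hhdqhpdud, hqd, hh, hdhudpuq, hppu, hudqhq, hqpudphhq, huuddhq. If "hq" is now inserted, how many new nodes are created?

"hq" is already a full path in the trie; only an end-marker is added.
No new nodes are needed: 0.

0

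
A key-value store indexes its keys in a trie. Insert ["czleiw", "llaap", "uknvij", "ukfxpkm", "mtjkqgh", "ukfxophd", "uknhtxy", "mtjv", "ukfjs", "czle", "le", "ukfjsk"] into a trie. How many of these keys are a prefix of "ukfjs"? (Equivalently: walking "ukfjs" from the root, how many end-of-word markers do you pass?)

1

Traverse "ukfjs" character by character; count nodes along the way that are marked as word ends.
Prefixes of the query that are stored words: "ukfjs"
Count: 1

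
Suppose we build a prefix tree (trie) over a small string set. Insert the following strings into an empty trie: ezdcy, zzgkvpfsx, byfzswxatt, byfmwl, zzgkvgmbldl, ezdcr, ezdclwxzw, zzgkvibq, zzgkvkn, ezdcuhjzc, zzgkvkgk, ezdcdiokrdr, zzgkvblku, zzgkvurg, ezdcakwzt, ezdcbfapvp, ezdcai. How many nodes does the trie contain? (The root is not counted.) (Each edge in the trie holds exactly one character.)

77

For each word, the new-node count is its length minus the longest prefix already in the trie:
  "ezdcy" → 5 new (e, z, d, c, y)
  "zzgkvpfsx" → 9 new (z, z, g, k, v, p, f, s, x)
  "byfzswxatt" → 10 new (b, y, f, z, s, w, x, a, t, t)
  "byfmwl" → prefix "byf" already present; 3 new (m, w, l)
  "zzgkvgmbldl" → prefix "zzgkv" already present; 6 new (g, m, b, l, d, l)
  "ezdcr" → prefix "ezdc" already present; 1 new (r)
  "ezdclwxzw" → prefix "ezdc" already present; 5 new (l, w, x, z, w)
  "zzgkvibq" → prefix "zzgkv" already present; 3 new (i, b, q)
  "zzgkvkn" → prefix "zzgkv" already present; 2 new (k, n)
  "ezdcuhjzc" → prefix "ezdc" already present; 5 new (u, h, j, z, c)
  "zzgkvkgk" → prefix "zzgkvk" already present; 2 new (g, k)
  "ezdcdiokrdr" → prefix "ezdc" already present; 7 new (d, i, o, k, r, d, r)
  "zzgkvblku" → prefix "zzgkv" already present; 4 new (b, l, k, u)
  "zzgkvurg" → prefix "zzgkv" already present; 3 new (u, r, g)
  "ezdcakwzt" → prefix "ezdc" already present; 5 new (a, k, w, z, t)
  "ezdcbfapvp" → prefix "ezdc" already present; 6 new (b, f, a, p, v, p)
  "ezdcai" → prefix "ezdca" already present; 1 new (i)
Total nodes = 5 + 9 + 10 + 3 + 6 + 1 + 5 + 3 + 2 + 5 + 2 + 7 + 4 + 3 + 5 + 6 + 1 = 77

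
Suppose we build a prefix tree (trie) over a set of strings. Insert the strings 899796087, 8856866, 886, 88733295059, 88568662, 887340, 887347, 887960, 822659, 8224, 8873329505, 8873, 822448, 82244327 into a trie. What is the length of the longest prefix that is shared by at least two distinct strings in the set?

10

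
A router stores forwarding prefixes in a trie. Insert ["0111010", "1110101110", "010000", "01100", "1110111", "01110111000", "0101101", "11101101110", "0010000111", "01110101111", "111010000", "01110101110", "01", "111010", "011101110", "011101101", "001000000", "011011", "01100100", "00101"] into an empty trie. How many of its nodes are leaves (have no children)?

15

Leaves are exactly the stored words that no other stored word extends.
Those words: "001000000", "0010000111", "00101", "010000", "0101101", "01100100", "011011", "01110101110", "01110101111", "011101101", "01110111000", "111010000", "1110101110", "11101101110", "1110111"
Leaf count: 15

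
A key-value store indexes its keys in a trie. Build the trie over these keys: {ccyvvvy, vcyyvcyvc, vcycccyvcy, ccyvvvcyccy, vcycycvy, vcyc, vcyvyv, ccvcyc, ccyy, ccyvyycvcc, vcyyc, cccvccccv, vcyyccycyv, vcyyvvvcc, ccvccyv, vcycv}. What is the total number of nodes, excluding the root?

67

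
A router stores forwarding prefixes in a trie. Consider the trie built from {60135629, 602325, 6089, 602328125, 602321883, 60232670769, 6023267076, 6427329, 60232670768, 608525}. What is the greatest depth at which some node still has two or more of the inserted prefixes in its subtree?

Look for the deepest trie node that still has at least two words in its subtree.
e.g. "6023267076" and "60232670768" share the prefix "6023267076" of length 10; no pair shares a longer one.
Longest shared-prefix length: 10

10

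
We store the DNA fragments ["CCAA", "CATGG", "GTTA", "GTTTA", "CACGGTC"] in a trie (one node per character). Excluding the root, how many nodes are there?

19

Trie structure (* marks end of a word):
(root)
├─ C
│  ├─ A
│  │  ├─ C
│  │  │  └─ G
│  │  │     └─ G
│  │  │        └─ T
│  │  │           └─ C *
│  │  └─ T
│  │     └─ G
│  │        └─ G *
│  └─ C
│     └─ A
│        └─ A *
└─ G
   └─ T
      └─ T
         ├─ A *
         └─ T
            └─ A *
Counting every labelled node above: 19.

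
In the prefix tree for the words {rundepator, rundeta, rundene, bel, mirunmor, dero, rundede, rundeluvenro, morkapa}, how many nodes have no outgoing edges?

9

Leaves are exactly the stored words that no other stored word extends.
Those words: "bel", "dero", "mirunmor", "morkapa", "rundede", "rundeluvenro", "rundene", "rundepator", "rundeta"
Leaf count: 9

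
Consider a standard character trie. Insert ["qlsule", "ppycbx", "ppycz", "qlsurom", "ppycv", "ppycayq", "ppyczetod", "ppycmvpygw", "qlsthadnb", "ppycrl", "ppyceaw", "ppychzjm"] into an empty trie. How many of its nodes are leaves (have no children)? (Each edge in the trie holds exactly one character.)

11

A leaf is a node with no children — equivalently, the end of a word that is not a proper prefix of any other stored word.
Those words: "ppycayq", "ppycbx", "ppyceaw", "ppychzjm", "ppycmvpygw", "ppycrl", "ppycv", "ppyczetod", "qlsthadnb", "qlsule", "qlsurom"
Leaf count: 11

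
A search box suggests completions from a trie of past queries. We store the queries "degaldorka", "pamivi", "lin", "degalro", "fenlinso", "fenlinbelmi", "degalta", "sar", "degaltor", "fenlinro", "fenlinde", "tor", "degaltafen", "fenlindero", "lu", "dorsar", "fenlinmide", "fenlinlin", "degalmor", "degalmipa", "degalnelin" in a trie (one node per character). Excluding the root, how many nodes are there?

77

For each word, the new-node count is its length minus the longest prefix already in the trie:
  "degaldorka" → 10 new (d, e, g, a, l, d, o, r, k, a)
  "pamivi" → 6 new (p, a, m, i, v, i)
  "lin" → 3 new (l, i, n)
  "degalro" → prefix "degal" already present; 2 new (r, o)
  "fenlinso" → 8 new (f, e, n, l, i, n, s, o)
  "fenlinbelmi" → prefix "fenlin" already present; 5 new (b, e, l, m, i)
  "degalta" → prefix "degal" already present; 2 new (t, a)
  "sar" → 3 new (s, a, r)
  "degaltor" → prefix "degalt" already present; 2 new (o, r)
  "fenlinro" → prefix "fenlin" already present; 2 new (r, o)
  "fenlinde" → prefix "fenlin" already present; 2 new (d, e)
  "tor" → 3 new (t, o, r)
  "degaltafen" → prefix "degalta" already present; 3 new (f, e, n)
  "fenlindero" → prefix "fenlinde" already present; 2 new (r, o)
  "lu" → prefix "l" already present; 1 new (u)
  "dorsar" → prefix "d" already present; 5 new (o, r, s, a, r)
  "fenlinmide" → prefix "fenlin" already present; 4 new (m, i, d, e)
  "fenlinlin" → prefix "fenlin" already present; 3 new (l, i, n)
  "degalmor" → prefix "degal" already present; 3 new (m, o, r)
  "degalmipa" → prefix "degalm" already present; 3 new (i, p, a)
  "degalnelin" → prefix "degal" already present; 5 new (n, e, l, i, n)
Total nodes = 10 + 6 + 3 + 2 + 8 + 5 + 2 + 3 + 2 + 2 + 2 + 3 + 3 + 2 + 1 + 5 + 4 + 3 + 3 + 3 + 5 = 77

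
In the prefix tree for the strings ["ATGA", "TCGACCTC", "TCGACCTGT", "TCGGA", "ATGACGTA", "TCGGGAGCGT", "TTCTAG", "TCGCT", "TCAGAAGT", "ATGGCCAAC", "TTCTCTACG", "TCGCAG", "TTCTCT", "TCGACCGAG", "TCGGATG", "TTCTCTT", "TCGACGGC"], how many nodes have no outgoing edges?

14

Leaves are exactly the stored words that no other stored word extends.
Those words: "ATGACGTA", "ATGGCCAAC", "TCAGAAGT", "TCGACCGAG", "TCGACCTC", "TCGACCTGT", "TCGACGGC", "TCGCAG", "TCGCT", "TCGGATG", "TCGGGAGCGT", "TTCTAG", "TTCTCTACG", "TTCTCTT"
Leaf count: 14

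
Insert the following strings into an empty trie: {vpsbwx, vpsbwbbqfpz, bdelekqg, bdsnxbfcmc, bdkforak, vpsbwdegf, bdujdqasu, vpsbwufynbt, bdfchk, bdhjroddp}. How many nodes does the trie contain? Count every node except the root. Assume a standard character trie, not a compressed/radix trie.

62

Count nodes per top-level branch (shared prefixes stored once):
  'b'-branch (bdelekqg, bdfchk, bdhjroddp, bdkforak, bdsnxbfcmc, bdujdqasu): 40 nodes
  'v'-branch (vpsbwbbqfpz, vpsbwdegf, vpsbwufynbt, vpsbwx): 22 nodes
Sum: 62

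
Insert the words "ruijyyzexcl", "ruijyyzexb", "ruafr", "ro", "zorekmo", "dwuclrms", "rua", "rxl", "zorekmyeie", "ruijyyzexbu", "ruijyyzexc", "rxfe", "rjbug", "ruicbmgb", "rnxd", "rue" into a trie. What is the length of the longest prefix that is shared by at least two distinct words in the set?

The deepest shared node is where two words last agree before diverging.
"ruijyyzexb" and "ruijyyzexbu" agree on "ruijyyzexb" (10 characters) before diverging; nothing deeper is shared.
Longest shared-prefix length: 10

10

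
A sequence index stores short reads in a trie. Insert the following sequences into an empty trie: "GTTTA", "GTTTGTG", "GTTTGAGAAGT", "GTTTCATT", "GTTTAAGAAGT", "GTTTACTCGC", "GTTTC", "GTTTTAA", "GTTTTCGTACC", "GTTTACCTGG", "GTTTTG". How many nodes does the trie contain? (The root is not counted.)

Count nodes per top-level branch (shared prefixes stored once):
  'G'-branch (GTTTA, GTTTAAGAAGT, GTTTACCTGG, GTTTACTCGC, GTTTC, GTTTCATT, GTTTGAGAAGT, GTTTGTG, GTTTTAA, GTTTTCGTACC, GTTTTG): 43 nodes
Sum: 43

43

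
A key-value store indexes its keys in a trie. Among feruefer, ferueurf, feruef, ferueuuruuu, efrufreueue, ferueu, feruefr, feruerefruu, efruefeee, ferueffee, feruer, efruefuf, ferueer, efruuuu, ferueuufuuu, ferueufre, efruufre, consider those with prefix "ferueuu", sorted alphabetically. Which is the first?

Filter for "ferueuu…" and sort: "ferueuufuuu", "ferueuuruuu"
Position 1: ferueuufuuu

ferueuufuuu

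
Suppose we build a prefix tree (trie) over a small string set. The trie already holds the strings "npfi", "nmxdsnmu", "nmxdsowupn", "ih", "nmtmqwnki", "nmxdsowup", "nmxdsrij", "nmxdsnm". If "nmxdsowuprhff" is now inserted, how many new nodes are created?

The longest prefix of "nmxdsowuprhff" already in the trie is "nmxdsowup" (length 9).
New nodes needed: |"nmxdsowuprhff"| − 9 = 13 − 9 = 4.

4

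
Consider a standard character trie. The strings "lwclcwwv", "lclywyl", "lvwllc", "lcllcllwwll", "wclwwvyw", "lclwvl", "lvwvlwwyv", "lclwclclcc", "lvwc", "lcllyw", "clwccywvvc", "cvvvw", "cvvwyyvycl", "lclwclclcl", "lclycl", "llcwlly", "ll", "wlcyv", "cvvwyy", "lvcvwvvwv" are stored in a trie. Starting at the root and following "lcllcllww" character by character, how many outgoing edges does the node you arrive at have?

Walk "lcllcllww" from the root, arriving at one node.
Distinct next characters after "lcllcllww": l.
That node has 1 child edge.

1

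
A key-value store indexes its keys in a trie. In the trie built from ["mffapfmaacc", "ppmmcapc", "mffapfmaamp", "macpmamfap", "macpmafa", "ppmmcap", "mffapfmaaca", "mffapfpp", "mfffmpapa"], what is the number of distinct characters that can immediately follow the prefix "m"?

2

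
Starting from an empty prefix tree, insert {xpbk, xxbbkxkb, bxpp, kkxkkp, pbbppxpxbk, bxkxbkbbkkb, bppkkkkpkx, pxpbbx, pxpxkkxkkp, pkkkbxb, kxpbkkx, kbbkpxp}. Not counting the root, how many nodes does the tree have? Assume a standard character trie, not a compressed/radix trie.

79

Trace insertions, counting only characters that open a new branch:
  "xpbk" → 4 new (x, p, b, k)
  "xxbbkxkb" → prefix "x" already present; 7 new (x, b, b, k, x, k, b)
  "bxpp" → 4 new (b, x, p, p)
  "kkxkkp" → 6 new (k, k, x, k, k, p)
  "pbbppxpxbk" → 10 new (p, b, b, p, p, x, p, x, b, k)
  "bxkxbkbbkkb" → prefix "bx" already present; 9 new (k, x, b, k, b, b, k, k, b)
  "bppkkkkpkx" → prefix "b" already present; 9 new (p, p, k, k, k, k, p, k, x)
  "pxpbbx" → prefix "p" already present; 5 new (x, p, b, b, x)
  "pxpxkkxkkp" → prefix "pxp" already present; 7 new (x, k, k, x, k, k, p)
  "pkkkbxb" → prefix "p" already present; 6 new (k, k, k, b, x, b)
  "kxpbkkx" → prefix "k" already present; 6 new (x, p, b, k, k, x)
  "kbbkpxp" → prefix "k" already present; 6 new (b, b, k, p, x, p)
Total nodes = 4 + 7 + 4 + 6 + 10 + 9 + 9 + 5 + 7 + 6 + 6 + 6 = 79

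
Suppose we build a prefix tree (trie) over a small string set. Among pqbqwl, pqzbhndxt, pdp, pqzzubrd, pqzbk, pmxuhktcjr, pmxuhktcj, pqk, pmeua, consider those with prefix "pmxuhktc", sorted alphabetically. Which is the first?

pmxuhktcj

Words with prefix "pmxuhktc", in lexicographic order: "pmxuhktcj", "pmxuhktcjr"
The 1st is pmxuhktcj.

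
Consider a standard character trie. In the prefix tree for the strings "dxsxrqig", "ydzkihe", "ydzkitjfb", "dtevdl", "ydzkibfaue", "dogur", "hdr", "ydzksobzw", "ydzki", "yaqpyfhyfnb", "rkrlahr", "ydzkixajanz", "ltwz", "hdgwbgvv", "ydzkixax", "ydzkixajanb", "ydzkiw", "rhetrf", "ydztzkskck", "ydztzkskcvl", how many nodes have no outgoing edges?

19

Leaves are exactly the stored words that no other stored word extends.
Those words: "dogur", "dtevdl", "dxsxrqig", "hdgwbgvv", "hdr", "ltwz", "rhetrf", "rkrlahr", "yaqpyfhyfnb", "ydzkibfaue", "ydzkihe", "ydzkitjfb", "ydzkiw", "ydzkixajanb", "ydzkixajanz", "ydzkixax", "ydzksobzw", "ydztzkskck", "ydztzkskcvl"
Leaf count: 19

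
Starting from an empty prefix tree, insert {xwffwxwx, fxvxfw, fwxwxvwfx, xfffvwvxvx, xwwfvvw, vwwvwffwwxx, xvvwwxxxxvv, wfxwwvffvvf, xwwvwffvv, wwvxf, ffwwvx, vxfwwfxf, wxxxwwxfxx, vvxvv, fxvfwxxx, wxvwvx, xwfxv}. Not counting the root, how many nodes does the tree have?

Count nodes per top-level branch (shared prefixes stored once):
  'f'-branch (ffwwvx, fwxwxvwfx, fxvfwxxx, fxvxfw): 24 nodes
  'v'-branch (vvxvv, vwwvwffwwxx, vxfwwfxf): 22 nodes
  'w'-branch (wfxwwvffvvf, wwvxf, wxvwvx, wxxxwwxfxx): 28 nodes
  'x'-branch (xfffvwvxvx, xvvwwxxxxvv, xwffwxwx, xwfxv, xwwfvvw, xwwvwffvv): 40 nodes
Sum: 114

114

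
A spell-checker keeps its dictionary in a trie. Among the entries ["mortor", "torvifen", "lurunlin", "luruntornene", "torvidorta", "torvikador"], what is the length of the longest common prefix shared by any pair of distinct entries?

5

Look for the deepest trie node that still has at least two words in its subtree.
"lurunlin" and "luruntornene" agree on "lurun" (5 characters) before diverging; nothing deeper is shared.
Longest shared-prefix length: 5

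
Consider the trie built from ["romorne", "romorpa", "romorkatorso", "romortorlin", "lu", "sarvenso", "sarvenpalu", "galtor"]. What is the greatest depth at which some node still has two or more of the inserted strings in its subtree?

Look for the deepest trie node that still has at least two words in its subtree.
"sarvenpalu" and "sarvenso" agree on "sarven" (6 characters) before diverging; nothing deeper is shared.
Longest shared-prefix length: 6

6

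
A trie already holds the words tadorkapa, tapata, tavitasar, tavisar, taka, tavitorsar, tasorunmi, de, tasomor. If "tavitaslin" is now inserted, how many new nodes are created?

3

"tavitas" is already a path in the trie; the remaining "lin" must be added.
So 10 − 7 = 3 new nodes.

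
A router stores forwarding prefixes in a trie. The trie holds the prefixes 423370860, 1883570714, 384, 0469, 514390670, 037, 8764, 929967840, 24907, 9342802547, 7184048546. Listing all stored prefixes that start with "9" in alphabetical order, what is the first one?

DFS of the "9" subtree visits, in order: "929967840", "9342802547"
The 1st is 929967840.

929967840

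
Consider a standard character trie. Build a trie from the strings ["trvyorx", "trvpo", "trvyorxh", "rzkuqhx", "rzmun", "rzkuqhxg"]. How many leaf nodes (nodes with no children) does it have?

4

Leaves are exactly the stored words that no other stored word extends.
Those words: "rzkuqhxg", "rzmun", "trvpo", "trvyorxh"
Leaf count: 4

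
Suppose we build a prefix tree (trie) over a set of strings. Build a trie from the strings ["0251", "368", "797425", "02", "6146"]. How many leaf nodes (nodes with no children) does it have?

A leaf is a node with no children — equivalently, the end of a word that is not a proper prefix of any other stored word.
Those words: "0251", "368", "6146", "797425"
Leaf count: 4

4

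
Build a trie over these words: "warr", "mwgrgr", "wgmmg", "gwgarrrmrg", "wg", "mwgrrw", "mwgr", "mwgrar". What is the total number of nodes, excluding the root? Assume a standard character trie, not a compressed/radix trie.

Trie structure (* marks end of a word):
(root)
├─ g
│  └─ w
│     └─ g
│        └─ a
│           └─ r
│              └─ r
│                 └─ r
│                    └─ m
│                       └─ r
│                          └─ g *
├─ m
│  └─ w
│     └─ g
│        └─ r *
│           ├─ a
│           │  └─ r *
│           ├─ g
│           │  └─ r *
│           └─ r
│              └─ w *
└─ w
   ├─ a
   │  └─ r
   │     └─ r *
   └─ g *
      └─ m
         └─ m
            └─ g *
Counting every labelled node above: 28.

28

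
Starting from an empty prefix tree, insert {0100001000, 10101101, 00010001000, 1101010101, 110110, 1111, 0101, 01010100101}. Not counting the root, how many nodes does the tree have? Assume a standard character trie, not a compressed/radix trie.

49

Trace insertions, counting only characters that open a new branch:
  "0100001000" → 10 new (0, 1, 0, 0, 0, 0, 1, 0, 0, 0)
  "10101101" → 8 new (1, 0, 1, 0, 1, 1, 0, 1)
  "00010001000" → prefix "0" already present; 10 new (0, 0, 1, 0, 0, 0, 1, 0, 0, 0)
  "1101010101" → prefix "1" already present; 9 new (1, 0, 1, 0, 1, 0, 1, 0, 1)
  "110110" → prefix "1101" already present; 2 new (1, 0)
  "1111" → prefix "11" already present; 2 new (1, 1)
  "0101" → prefix "010" already present; 1 new (1)
  "01010100101" → prefix "0101" already present; 7 new (0, 1, 0, 0, 1, 0, 1)
Total nodes = 10 + 8 + 10 + 9 + 2 + 2 + 1 + 7 = 49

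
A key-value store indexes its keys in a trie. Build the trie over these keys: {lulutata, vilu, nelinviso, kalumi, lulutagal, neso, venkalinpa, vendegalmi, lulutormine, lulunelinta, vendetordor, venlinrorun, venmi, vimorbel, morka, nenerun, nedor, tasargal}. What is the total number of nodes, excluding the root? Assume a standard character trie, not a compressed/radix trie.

Trace insertions, counting only characters that open a new branch:
  "lulutata" → 8 new (l, u, l, u, t, a, t, a)
  "vilu" → 4 new (v, i, l, u)
  "nelinviso" → 9 new (n, e, l, i, n, v, i, s, o)
  "kalumi" → 6 new (k, a, l, u, m, i)
  "lulutagal" → prefix "luluta" already present; 3 new (g, a, l)
  "neso" → prefix "ne" already present; 2 new (s, o)
  "venkalinpa" → prefix "v" already present; 9 new (e, n, k, a, l, i, n, p, a)
  "vendegalmi" → prefix "ven" already present; 7 new (d, e, g, a, l, m, i)
  "lulutormine" → prefix "lulut" already present; 6 new (o, r, m, i, n, e)
  "lulunelinta" → prefix "lulu" already present; 7 new (n, e, l, i, n, t, a)
  "vendetordor" → prefix "vende" already present; 6 new (t, o, r, d, o, r)
  "venlinrorun" → prefix "ven" already present; 8 new (l, i, n, r, o, r, u, n)
  "venmi" → prefix "ven" already present; 2 new (m, i)
  "vimorbel" → prefix "vi" already present; 6 new (m, o, r, b, e, l)
  "morka" → 5 new (m, o, r, k, a)
  "nenerun" → prefix "ne" already present; 5 new (n, e, r, u, n)
  "nedor" → prefix "ne" already present; 3 new (d, o, r)
  "tasargal" → 8 new (t, a, s, a, r, g, a, l)
Total nodes = 8 + 4 + 9 + 6 + 3 + 2 + 9 + 7 + 6 + 7 + 6 + 8 + 2 + 6 + 5 + 5 + 3 + 8 = 104

104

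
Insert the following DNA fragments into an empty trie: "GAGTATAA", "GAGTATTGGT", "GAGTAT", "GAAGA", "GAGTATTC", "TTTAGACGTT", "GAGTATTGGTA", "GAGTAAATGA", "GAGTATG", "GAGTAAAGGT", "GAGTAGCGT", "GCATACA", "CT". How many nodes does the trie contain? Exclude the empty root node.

Insert word by word; a character creates a node only if that edge doesn't already exist:
  "GAGTATAA" → 8 new (G, A, G, T, A, T, A, A)
  "GAGTATTGGT" → prefix "GAGTAT" already present; 4 new (T, G, G, T)
  "GAGTAT" → prefix "GAGTAT" already present; 0 new (none)
  "GAAGA" → prefix "GA" already present; 3 new (A, G, A)
  "GAGTATTC" → prefix "GAGTATT" already present; 1 new (C)
  "TTTAGACGTT" → 10 new (T, T, T, A, G, A, C, G, T, T)
  "GAGTATTGGTA" → prefix "GAGTATTGGT" already present; 1 new (A)
  "GAGTAAATGA" → prefix "GAGTA" already present; 5 new (A, A, T, G, A)
  "GAGTATG" → prefix "GAGTAT" already present; 1 new (G)
  "GAGTAAAGGT" → prefix "GAGTAAA" already present; 3 new (G, G, T)
  "GAGTAGCGT" → prefix "GAGTA" already present; 4 new (G, C, G, T)
  "GCATACA" → prefix "G" already present; 6 new (C, A, T, A, C, A)
  "CT" → 2 new (C, T)
Total nodes = 8 + 4 + 0 + 3 + 1 + 10 + 1 + 5 + 1 + 3 + 4 + 6 + 2 = 48

48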